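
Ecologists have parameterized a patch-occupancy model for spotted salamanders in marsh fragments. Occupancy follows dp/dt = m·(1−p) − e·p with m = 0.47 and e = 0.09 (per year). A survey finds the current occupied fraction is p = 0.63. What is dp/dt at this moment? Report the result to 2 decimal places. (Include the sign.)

0.12

Colonization term: m·(1−p) = 0.47×0.3700 = 0.17390.
Extinction term: e·p = 0.05670.
dp/dt = 0.17390 − 0.05670 = 0.11720.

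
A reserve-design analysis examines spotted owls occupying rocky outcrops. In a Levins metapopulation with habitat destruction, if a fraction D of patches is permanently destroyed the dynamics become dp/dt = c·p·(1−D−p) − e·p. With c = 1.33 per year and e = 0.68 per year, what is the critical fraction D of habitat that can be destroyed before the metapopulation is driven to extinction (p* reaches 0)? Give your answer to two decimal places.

The nontrivial equilibrium is p* = (1−D) − e/c; extinction occurs when this hits zero.
So D_crit = 1 − e/c = 1 − 0.68/1.33 = 1 − 0.5113 = 0.4887.
Note this equals the original equilibrium occupancy — the Levins extinction-debt result.

0.49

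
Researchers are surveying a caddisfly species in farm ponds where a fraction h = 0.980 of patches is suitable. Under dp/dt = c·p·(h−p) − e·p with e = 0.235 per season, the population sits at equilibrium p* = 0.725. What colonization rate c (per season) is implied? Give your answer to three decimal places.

0.922

At equilibrium c(h−p*) = e, so c = e/(h−p*).
c = 0.235/(0.980 − 0.725) = 0.235/0.2550 = 0.9216.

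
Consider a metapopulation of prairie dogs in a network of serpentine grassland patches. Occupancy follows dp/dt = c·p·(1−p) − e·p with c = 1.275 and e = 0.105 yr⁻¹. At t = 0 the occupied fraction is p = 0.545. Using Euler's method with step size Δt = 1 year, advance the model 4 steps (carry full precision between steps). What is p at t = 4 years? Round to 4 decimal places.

Update rule: p ← p + [c·p·(1−p) − e·p]·Δt with Δt = 1.
p: 0.54500 → 0.80394  (Δp = +0.25894)
p: 0.80394 → 0.92049  (Δp = +0.11655)
p: 0.92049 → 0.91715  (Δp = -0.00334)
p: 0.91715 → 0.91773  (Δp = +0.00058)

0.9177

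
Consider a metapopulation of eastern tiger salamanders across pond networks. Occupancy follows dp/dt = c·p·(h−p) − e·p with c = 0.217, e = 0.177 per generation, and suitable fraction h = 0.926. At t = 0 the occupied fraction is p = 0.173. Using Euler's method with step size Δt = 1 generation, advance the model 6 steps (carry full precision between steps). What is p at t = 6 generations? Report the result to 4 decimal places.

0.1605

Update rule: p ← p + [c·p·(h−p) − e·p]·Δt with Δt = 1.
step 1: Δp = -0.00235, p = 0.17065
step 2: Δp = -0.00223, p = 0.16841
step 3: Δp = -0.00212, p = 0.16629
step 4: Δp = -0.00202, p = 0.16427
step 5: Δp = -0.00192, p = 0.16235
step 6: Δp = -0.00183, p = 0.16052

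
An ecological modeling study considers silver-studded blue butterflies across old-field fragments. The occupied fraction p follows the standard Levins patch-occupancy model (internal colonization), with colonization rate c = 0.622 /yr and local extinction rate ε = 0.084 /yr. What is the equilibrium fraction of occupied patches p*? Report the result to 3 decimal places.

At equilibrium, colonization balances extinction: c·p*·(1−p*) = ε·p*.
So p* = 1 − ε/c = 1 − 0.084/0.622 = 1 − 0.1350 = 0.8650.

0.865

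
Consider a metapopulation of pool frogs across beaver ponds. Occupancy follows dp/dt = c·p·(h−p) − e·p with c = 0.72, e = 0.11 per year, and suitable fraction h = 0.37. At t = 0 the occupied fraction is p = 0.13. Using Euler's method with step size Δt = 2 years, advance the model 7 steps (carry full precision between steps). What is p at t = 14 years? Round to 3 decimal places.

Update rule: p ← p + [c·p·(h−p) − e·p]·Δt with Δt = 2.
t = 2: p = 0.13000 + (+0.01633) = 0.14633
t = 4: p = 0.14633 + (+0.01494) = 0.16127
t = 6: p = 0.16127 + (+0.01299) = 0.17426
t = 8: p = 0.17426 + (+0.01078) = 0.18504
t = 10: p = 0.18504 + (+0.00857) = 0.19362
t = 12: p = 0.19362 + (+0.00658) = 0.20020
t = 14: p = 0.20020 + (+0.00491) = 0.20511

0.205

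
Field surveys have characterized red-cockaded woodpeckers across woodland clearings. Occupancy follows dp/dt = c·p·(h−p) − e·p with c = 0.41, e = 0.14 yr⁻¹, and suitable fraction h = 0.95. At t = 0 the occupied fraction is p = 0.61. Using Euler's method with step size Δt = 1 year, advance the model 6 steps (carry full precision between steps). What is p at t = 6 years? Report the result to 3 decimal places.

0.609

Update rule: p ← p + [c·p·(h−p) − e·p]·Δt with Δt = 1.
t = 1: p = 0.61000 + (-0.00037) = 0.60963
t = 2: p = 0.60963 + (-0.00027) = 0.60936
t = 3: p = 0.60936 + (-0.00021) = 0.60915
t = 4: p = 0.60915 + (-0.00015) = 0.60900
t = 5: p = 0.60900 + (-0.00012) = 0.60888
t = 6: p = 0.60888 + (-0.00009) = 0.60880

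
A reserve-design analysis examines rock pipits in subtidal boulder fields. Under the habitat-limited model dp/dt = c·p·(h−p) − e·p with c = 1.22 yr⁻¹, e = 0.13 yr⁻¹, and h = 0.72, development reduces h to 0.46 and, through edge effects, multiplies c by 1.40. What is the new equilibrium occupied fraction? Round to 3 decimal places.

0.384

Before: p* = h − e/c = 0.72 − 0.13/1.22 = 0.72 − 0.1066 = 0.6134.
After: c = 1.708, e = 0.13, h = 0.46; p* = 0.46 − 0.13/1.708 = 0.3839.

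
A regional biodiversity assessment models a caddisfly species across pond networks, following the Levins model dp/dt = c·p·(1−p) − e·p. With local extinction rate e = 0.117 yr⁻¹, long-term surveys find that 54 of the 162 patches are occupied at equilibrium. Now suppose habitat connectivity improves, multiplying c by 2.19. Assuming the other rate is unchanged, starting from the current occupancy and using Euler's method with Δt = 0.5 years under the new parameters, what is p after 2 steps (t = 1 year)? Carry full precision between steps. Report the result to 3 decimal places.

0.380

Observed p* = 54/162 = 0.33333.
Balance c(1−p*) = e gives c = e/(1 − 0.33333) = 0.117/0.66667 = 0.17550.
Starting from p₀ = 0.33333; update p ← p + (dp/dt)·Δt with the new parameters.
step 1: Δp = +0.02320, p = 0.35654
step 2: Δp = +0.02323, p = 0.37977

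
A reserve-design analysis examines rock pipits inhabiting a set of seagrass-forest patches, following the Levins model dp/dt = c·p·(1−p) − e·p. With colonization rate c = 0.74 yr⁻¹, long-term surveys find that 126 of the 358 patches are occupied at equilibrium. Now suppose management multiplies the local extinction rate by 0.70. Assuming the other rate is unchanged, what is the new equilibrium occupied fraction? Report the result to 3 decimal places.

Observed p* = 126/358 = 0.35196.
Balance c(1−p*) = e gives e = 0.74×(1 − 0.35196) = 0.47955.
New p* = 1 − e/c = 1 − 0.33568/0.74000 = 0.54638.

0.546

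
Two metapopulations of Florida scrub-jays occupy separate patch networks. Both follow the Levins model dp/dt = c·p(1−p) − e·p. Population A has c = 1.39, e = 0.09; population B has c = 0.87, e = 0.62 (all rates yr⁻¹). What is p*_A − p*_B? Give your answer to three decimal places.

A: p*_A = 1 − 0.09/1.39 = 0.9353.
B: p*_B = 1 − 0.62/0.87 = 0.2874.
p*_A − p*_B = 0.9353 − 0.2874 = 0.6479.

0.648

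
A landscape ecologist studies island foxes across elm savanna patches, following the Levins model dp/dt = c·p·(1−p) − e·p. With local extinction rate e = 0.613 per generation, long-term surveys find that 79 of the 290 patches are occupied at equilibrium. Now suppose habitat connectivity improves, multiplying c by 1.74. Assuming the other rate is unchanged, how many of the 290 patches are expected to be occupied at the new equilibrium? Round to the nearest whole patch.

169

Observed p* = 79/290 = 0.27241.
Balance c(1−p*) = e gives c = e/(1 − 0.27241) = 0.613/0.72759 = 0.84251.
New p* = 1 − e/c = 1 − 0.61300/1.46597 = 0.58185.
Expected occupied = 290 × 0.58185 = 168.74 ≈ 169.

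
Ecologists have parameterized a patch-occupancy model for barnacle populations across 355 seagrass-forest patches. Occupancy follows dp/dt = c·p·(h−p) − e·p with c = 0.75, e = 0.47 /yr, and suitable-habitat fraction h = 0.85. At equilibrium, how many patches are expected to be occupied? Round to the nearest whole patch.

p* = h − e/c = 0.85 − 0.6267 = 0.2233.
Expected occupied patches = N × p* = 355 × 0.2233 = 79.28 ≈ 79.

79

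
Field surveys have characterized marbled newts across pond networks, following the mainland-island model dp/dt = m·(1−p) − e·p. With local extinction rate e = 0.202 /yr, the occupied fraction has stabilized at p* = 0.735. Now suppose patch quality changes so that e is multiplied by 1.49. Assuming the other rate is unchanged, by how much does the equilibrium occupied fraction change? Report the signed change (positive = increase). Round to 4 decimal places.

-0.0845

Balance m(1−p*) = e·p* gives m = e·p*/(1−p*) = 0.202×0.73500/0.26500 = 0.56026.
New p* = m/(m+e) = 0.56026/(0.56026+0.30098) = 0.65053.
Δp* = 0.65053 − 0.73500 = -0.08447.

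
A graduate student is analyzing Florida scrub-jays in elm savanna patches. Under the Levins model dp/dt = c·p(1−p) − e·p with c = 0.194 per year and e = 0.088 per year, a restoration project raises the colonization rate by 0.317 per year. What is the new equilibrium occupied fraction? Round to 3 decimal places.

0.828

Before: p* = 1 − 0.088/0.194 = 0.5464.
After the change, c = 0.511, e = 0.088, so p* = 1 − 0.088/0.511 = 0.8278.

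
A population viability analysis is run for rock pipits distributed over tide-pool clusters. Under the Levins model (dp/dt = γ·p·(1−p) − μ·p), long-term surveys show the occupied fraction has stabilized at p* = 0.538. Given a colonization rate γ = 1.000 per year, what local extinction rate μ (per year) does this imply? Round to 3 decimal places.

At equilibrium γ(1−p*) = μ.
μ = 1.000 × (1 − 0.538) = 1.000 × 0.4620 = 0.4620.

0.462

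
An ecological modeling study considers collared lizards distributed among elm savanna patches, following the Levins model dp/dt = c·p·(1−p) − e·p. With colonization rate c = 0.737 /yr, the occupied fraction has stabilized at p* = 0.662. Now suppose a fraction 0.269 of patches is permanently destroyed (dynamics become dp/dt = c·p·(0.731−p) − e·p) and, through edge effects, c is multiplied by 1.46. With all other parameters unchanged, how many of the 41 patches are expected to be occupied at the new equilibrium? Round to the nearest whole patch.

Balance c(1−p*) = e gives e = 0.737×(1 − 0.66200) = 0.24911.
New p* = 0.731 − e/c = 0.731 − 0.24911/1.07602 = 0.49949.
Expected occupied = 41 × 0.49949 = 20.48 ≈ 20.

20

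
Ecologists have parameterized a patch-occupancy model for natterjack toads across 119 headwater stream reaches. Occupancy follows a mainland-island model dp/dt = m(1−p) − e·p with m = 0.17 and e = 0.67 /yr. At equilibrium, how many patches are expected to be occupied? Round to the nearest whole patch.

24

p* = m/(m+e) = 0.17/0.8400 = 0.2024.
Expected occupied patches = N × p* = 119 × 0.2024 = 24.08 ≈ 24.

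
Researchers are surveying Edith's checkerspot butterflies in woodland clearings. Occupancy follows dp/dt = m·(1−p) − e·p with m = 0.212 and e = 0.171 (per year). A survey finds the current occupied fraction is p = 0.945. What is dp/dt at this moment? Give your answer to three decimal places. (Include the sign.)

-0.150

Colonization term: m·(1−p) = 0.212×0.0550 = 0.01166.
Extinction term: e·p = 0.16160.
dp/dt = 0.01166 − 0.16160 = -0.14994.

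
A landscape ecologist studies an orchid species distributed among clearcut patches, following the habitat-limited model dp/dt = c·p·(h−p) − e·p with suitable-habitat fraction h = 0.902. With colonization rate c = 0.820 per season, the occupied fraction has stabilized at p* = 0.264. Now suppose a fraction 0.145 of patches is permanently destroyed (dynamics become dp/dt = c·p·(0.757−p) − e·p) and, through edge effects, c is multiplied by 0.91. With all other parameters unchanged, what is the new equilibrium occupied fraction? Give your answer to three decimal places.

Balance c(h−p*) = e gives e = 0.820×(0.902 − 0.26400) = 0.52316.
New p* = 0.757 − e/c = 0.757 − 0.52316/0.74620 = 0.05590.

0.056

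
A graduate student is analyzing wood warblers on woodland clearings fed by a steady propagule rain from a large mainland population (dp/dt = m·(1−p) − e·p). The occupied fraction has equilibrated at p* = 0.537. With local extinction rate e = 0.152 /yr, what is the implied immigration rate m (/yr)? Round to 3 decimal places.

At equilibrium m(1−p*) = e·p*, so m = e·p*/(1−p*).
m = 0.152 × 0.537 / 0.4630 = 0.0816/0.4630 = 0.1763.

0.176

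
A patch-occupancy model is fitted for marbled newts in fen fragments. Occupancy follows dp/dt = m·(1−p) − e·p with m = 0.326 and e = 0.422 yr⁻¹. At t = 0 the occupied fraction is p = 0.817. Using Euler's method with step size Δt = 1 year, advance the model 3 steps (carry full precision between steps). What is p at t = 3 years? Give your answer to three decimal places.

Update rule: p ← p + [m·(1−p) − e·p]·Δt with Δt = 1.
step 1: Δp = -0.28512, p = 0.53188
step 2: Δp = -0.07185, p = 0.46003
step 3: Δp = -0.01811, p = 0.44193

0.442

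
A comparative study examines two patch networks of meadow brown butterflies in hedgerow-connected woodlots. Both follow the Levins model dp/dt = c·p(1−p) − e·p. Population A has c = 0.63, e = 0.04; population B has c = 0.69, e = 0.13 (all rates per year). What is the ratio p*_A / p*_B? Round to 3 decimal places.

1.154

A: p*_A = 1 − 0.04/0.63 = 0.9365.
B: p*_B = 1 − 0.13/0.69 = 0.8116.
p*_A / p*_B = 0.9365/0.8116 = 1.1539.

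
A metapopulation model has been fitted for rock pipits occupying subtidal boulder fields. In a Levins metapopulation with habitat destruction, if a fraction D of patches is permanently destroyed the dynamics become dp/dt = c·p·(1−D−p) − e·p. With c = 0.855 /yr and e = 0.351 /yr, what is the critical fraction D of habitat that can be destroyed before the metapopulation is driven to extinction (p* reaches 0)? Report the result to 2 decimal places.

The nontrivial equilibrium is p* = (1−D) − e/c; extinction occurs when this hits zero.
So D_crit = 1 − e/c = 1 − 0.351/0.855 = 1 − 0.4105 = 0.5895.
This equals the undisturbed p*, a classic result of Lande's extension.

0.59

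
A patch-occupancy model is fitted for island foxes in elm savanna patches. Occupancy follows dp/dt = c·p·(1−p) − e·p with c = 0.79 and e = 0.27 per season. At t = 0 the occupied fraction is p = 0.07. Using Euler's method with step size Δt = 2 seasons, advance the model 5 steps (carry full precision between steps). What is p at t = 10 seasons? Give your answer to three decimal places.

0.649

Update rule: p ← p + [c·p·(1−p) − e·p]·Δt with Δt = 2.
step 1: Δp = +0.06506, p = 0.13506
step 2: Δp = +0.11164, p = 0.24670
step 3: Δp = +0.16041, p = 0.40711
step 4: Δp = +0.16153, p = 0.56863
step 5: Δp = +0.08049, p = 0.64913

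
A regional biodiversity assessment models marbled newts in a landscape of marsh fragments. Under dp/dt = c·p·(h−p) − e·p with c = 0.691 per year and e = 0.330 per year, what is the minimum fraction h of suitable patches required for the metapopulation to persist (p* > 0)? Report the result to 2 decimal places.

0.48

p* = h − e/c is positive only when h > e/c.
h_min = e/c = 0.330/0.691 = 0.4776.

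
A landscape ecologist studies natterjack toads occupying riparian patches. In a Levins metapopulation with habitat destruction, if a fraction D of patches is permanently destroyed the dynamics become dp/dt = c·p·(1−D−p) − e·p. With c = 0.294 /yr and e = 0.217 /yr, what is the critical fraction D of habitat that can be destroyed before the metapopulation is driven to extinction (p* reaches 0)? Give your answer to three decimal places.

0.262

The nontrivial equilibrium is p* = (1−D) − e/c; extinction occurs when this hits zero.
So D_crit = 1 − e/c = 1 − 0.217/0.294 = 1 − 0.7381 = 0.2619.
Note this equals the original equilibrium occupancy — the Levins extinction-debt result.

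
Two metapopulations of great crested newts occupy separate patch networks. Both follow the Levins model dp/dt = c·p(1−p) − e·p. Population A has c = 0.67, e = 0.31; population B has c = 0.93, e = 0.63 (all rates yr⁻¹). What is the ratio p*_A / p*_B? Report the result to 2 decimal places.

1.67

A: p*_A = 1 − 0.31/0.67 = 0.5373.
B: p*_B = 1 − 0.63/0.93 = 0.3226.
p*_A / p*_B = 0.5373/0.3226 = 1.6657.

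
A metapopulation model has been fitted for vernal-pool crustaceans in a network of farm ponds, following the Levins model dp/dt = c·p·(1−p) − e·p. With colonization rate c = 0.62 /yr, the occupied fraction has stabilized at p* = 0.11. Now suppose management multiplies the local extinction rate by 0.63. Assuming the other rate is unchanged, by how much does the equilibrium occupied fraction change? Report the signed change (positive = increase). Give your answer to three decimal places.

Balance c(1−p*) = e gives e = 0.62×(1 − 0.11000) = 0.55180.
New p* = 1 − e/c = 1 − 0.34763/0.62000 = 0.43931.
Δp* = 0.43931 − 0.11000 = +0.32931.

0.329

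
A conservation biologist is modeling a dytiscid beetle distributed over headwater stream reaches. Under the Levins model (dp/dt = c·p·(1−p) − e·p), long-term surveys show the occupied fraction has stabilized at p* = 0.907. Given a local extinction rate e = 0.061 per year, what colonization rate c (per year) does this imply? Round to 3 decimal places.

At equilibrium c(1−p*) = e, so c = e/(1−p*).
c = 0.061/(1 − 0.907) = 0.061/0.0930 = 0.6559.

0.656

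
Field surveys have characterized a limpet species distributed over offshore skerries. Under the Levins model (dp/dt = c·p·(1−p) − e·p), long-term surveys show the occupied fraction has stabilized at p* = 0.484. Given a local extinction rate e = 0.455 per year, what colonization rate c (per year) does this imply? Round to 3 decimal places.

0.882

At equilibrium c(1−p*) = e, so c = e/(1−p*).
c = 0.455/(1 − 0.484) = 0.455/0.5160 = 0.8818.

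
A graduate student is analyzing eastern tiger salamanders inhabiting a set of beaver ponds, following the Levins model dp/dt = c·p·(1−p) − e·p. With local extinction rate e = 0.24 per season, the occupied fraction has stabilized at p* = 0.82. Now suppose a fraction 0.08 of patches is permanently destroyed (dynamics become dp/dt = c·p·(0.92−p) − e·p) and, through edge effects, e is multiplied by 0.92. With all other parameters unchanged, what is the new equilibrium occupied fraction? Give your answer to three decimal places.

Balance c(1−p*) = e gives c = e/(1 − 0.82000) = 0.24/0.18000 = 1.33333.
New p* = 0.92 − e/c = 0.92 − 0.22080/1.33333 = 0.75440.

0.754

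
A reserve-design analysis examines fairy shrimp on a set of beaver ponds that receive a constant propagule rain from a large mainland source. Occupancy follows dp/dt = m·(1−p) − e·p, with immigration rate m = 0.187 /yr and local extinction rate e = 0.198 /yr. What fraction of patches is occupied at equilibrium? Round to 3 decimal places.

0.486

At equilibrium the propagule rain into empty patches balances local extinction: m(1−p*) = e·p*.
p* = m/(m+e) = 0.187/(0.187+0.198) = 0.187/0.3850 = 0.4857.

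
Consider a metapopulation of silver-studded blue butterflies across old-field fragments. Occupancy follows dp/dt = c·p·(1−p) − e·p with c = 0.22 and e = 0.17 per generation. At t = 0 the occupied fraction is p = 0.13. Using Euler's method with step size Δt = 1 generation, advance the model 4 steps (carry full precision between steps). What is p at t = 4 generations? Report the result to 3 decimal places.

0.141

Update rule: p ← p + [c·p·(1−p) − e·p]·Δt with Δt = 1.
step 1: Δp = +0.00278, p = 0.13278
step 2: Δp = +0.00276, p = 0.13554
step 3: Δp = +0.00274, p = 0.13828
step 4: Δp = +0.00271, p = 0.14098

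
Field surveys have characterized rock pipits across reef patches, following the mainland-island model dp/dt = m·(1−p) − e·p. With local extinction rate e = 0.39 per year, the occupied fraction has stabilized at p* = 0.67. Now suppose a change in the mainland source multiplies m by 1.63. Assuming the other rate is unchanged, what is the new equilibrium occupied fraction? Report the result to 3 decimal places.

Balance m(1−p*) = e·p* gives m = e·p*/(1−p*) = 0.39×0.67000/0.33000 = 0.79182.
New p* = m/(m+e) = 1.29067/(1.29067+0.39000) = 0.76795.

0.768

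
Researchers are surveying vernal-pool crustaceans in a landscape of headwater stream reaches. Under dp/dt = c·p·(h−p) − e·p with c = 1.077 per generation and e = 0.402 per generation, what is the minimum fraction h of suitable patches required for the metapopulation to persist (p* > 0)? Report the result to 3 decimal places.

p* = h − e/c is positive only when h > e/c.
h_min = e/c = 0.402/1.077 = 0.3733.

0.373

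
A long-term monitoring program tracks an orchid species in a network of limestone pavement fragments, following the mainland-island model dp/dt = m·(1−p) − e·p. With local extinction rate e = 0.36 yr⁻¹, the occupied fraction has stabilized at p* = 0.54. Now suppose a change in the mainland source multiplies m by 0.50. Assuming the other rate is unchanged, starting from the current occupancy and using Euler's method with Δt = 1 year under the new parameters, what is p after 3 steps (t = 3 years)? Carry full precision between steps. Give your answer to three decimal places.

Balance m(1−p*) = e·p* gives m = e·p*/(1−p*) = 0.36×0.54000/0.46000 = 0.42261.
Starting from p₀ = 0.54000; update p ← p + (dp/dt)·Δt with the new parameters.
step 1: Δp = -0.09720, p = 0.44280
step 2: Δp = -0.04167, p = 0.40113
step 3: Δp = -0.01786, p = 0.38327

0.383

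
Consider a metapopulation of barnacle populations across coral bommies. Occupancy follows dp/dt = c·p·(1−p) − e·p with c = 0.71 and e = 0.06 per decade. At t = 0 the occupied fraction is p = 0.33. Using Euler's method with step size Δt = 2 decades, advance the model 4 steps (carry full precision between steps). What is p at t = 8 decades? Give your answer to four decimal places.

Update rule: p ← p + [c·p·(1−p) − e·p]·Δt with Δt = 2.
p: 0.33000 → 0.60436  (Δp = +0.27436)
p: 0.60436 → 0.87137  (Δp = +0.26701)
p: 0.87137 → 0.92596  (Δp = +0.05459)
p: 0.92596 → 0.91220  (Δp = -0.01377)

0.9122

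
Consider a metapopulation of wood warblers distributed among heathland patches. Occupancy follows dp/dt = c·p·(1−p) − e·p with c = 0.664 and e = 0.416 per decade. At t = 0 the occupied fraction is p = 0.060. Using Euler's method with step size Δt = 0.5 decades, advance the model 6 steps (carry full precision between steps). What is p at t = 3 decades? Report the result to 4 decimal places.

0.1053

Update rule: p ← p + [c·p·(1−p) − e·p]·Δt with Δt = 0.5.
  1  |  dp/dt·Δt = +0.006245  |  p_1 = 0.066245
  2  |  dp/dt·Δt = +0.006757  |  p_2 = 0.073002
  3  |  dp/dt·Δt = +0.007283  |  p_3 = 0.080285
  4  |  dp/dt·Δt = +0.007815  |  p_4 = 0.088101
  5  |  dp/dt·Δt = +0.008348  |  p_5 = 0.096448
  6  |  dp/dt·Δt = +0.008871  |  p_6 = 0.105319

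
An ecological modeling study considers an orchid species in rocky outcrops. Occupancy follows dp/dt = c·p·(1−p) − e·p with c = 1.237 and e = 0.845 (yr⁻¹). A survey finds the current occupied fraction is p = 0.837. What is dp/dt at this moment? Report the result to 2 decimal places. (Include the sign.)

Colonization term: c·p·(1−p) = 1.237×0.837×0.1630 = 0.16877.
Extinction term: e·p = 0.70726.
dp/dt = 0.16877 − 0.70726 = -0.53850.

-0.54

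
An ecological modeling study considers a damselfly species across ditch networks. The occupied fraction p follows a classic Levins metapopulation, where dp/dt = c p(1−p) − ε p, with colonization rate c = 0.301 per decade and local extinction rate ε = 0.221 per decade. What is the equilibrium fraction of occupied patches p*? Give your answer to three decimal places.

0.266

At equilibrium, colonization balances extinction: c·p*·(1−p*) = ε·p*.
So p* = 1 − ε/c = 1 − 0.221/0.301 = 1 − 0.7342 = 0.2658.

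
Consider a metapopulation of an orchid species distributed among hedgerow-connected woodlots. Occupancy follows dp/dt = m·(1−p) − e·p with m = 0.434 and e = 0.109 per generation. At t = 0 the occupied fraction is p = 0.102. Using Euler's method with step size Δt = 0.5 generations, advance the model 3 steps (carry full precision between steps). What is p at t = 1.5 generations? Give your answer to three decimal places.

0.530

Update rule: p ← p + [m·(1−p) − e·p]·Δt with Δt = 0.5.
t = 0.5: p = 0.10200 + (+0.18931) = 0.29131
t = 1: p = 0.29131 + (+0.13791) = 0.42922
t = 1.5: p = 0.42922 + (+0.10047) = 0.52968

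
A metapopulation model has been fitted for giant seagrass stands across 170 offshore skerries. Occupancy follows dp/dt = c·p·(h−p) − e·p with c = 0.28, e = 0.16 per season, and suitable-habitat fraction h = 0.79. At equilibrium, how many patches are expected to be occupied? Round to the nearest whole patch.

37

p* = h − e/c = 0.79 − 0.5714 = 0.2186.
Expected occupied patches = N × p* = 170 × 0.2186 = 37.16 ≈ 37.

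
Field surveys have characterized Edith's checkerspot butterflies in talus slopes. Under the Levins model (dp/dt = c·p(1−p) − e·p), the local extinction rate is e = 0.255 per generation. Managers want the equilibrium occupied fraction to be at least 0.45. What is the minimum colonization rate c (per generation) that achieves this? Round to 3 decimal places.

p* = 1 − e/c ≥ 0.45 requires e/c ≤ 0.5500, i.e. c ≥ e/0.5500.
c_min = 0.255/0.5500 = 0.4636.

0.464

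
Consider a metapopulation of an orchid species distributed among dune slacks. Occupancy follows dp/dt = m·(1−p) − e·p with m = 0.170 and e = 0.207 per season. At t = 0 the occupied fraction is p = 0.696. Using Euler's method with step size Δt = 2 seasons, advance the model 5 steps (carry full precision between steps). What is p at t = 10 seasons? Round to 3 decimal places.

0.451

Update rule: p ← p + [m·(1−p) − e·p]·Δt with Δt = 2.
step 1: Δp = -0.18478, p = 0.51122
step 2: Δp = -0.04546, p = 0.46576
step 3: Δp = -0.01118, p = 0.45458
step 4: Δp = -0.00275, p = 0.45183
step 5: Δp = -0.00068, p = 0.45115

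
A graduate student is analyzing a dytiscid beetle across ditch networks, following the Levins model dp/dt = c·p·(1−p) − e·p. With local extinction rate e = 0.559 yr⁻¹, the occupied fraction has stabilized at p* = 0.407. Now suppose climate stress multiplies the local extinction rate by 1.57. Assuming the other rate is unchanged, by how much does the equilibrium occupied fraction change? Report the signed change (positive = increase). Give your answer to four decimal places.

Balance c(1−p*) = e gives c = e/(1 − 0.40700) = 0.559/0.59300 = 0.94266.
New p* = 1 − e/c = 1 − 0.87763/0.94266 = 0.06899.
Δp* = 0.06899 − 0.40700 = -0.33801.

-0.3380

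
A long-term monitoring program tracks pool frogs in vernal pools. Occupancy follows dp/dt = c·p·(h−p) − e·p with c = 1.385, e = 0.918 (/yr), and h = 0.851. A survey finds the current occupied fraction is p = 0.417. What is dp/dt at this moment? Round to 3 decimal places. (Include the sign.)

-0.132

Colonization term: c·p·(h−p) = 1.385×0.417×0.4340 = 0.25065.
Extinction term: e·p = 0.38281.
dp/dt = 0.25065 − 0.38281 = -0.13215.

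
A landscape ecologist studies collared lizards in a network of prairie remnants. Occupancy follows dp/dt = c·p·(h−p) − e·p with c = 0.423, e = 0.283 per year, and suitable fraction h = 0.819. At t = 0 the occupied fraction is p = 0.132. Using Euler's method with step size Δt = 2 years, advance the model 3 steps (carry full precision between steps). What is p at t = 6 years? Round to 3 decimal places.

0.137

Update rule: p ← p + [c·p·(h−p) − e·p]·Δt with Δt = 2.
  1  |  dp/dt·Δt = +0.002007  |  p_1 = 0.134007
  2  |  dp/dt·Δt = +0.001810  |  p_2 = 0.135816
  3  |  dp/dt·Δt = +0.001626  |  p_3 = 0.137443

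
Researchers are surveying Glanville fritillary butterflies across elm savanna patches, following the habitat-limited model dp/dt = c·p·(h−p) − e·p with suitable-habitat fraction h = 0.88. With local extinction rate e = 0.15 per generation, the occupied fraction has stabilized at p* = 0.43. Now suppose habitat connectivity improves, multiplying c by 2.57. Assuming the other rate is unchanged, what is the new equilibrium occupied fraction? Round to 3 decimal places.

Balance c(h−p*) = e gives c = e/(0.88 − 0.43000) = 0.15/0.45000 = 0.33333.
New p* = 0.88 − e/c = 0.88 − 0.15000/0.85666 = 0.70490.

0.705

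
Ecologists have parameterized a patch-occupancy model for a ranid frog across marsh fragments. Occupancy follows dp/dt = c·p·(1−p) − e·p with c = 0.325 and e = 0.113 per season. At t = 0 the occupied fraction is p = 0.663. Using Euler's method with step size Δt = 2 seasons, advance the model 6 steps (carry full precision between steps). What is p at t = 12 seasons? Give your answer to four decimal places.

Update rule: p ← p + [c·p·(1−p) − e·p]·Δt with Δt = 2.
p: 0.66300 → 0.65839  (Δp = -0.00461)
p: 0.65839 → 0.65579  (Δp = -0.00260)
p: 0.65579 → 0.65430  (Δp = -0.00148)
p: 0.65430 → 0.65346  (Δp = -0.00085)
p: 0.65346 → 0.65297  (Δp = -0.00049)
p: 0.65297 → 0.65269  (Δp = -0.00028)

0.6527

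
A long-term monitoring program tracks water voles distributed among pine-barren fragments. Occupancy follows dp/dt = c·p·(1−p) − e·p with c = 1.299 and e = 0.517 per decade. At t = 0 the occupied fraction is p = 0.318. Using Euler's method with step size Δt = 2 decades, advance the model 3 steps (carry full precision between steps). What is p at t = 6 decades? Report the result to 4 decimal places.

Update rule: p ← p + [c·p·(1−p) − e·p]·Δt with Δt = 2.
  1  |  dp/dt·Δt = +0.234632  |  p_1 = 0.552632
  2  |  dp/dt·Δt = +0.070882  |  p_2 = 0.623514
  3  |  dp/dt·Δt = -0.034847  |  p_3 = 0.588666

0.5887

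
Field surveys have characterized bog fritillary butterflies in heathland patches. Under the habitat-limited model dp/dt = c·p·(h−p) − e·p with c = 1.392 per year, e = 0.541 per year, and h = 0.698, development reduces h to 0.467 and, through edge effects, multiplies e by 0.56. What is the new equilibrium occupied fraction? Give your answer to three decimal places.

Before: p* = h − e/c = 0.698 − 0.541/1.392 = 0.698 − 0.3886 = 0.3094.
After: c = 1.392, e = 0.30296, h = 0.467; p* = 0.467 − 0.30296/1.392 = 0.2494.

0.249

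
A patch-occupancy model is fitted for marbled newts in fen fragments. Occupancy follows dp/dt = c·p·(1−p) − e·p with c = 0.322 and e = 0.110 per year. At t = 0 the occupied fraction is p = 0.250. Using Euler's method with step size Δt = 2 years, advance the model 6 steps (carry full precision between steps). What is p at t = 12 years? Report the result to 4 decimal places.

0.5962

Update rule: p ← p + [c·p·(1−p) − e·p]·Δt with Δt = 2.
t = 2: p = 0.25000 + (+0.06575) = 0.31575
t = 4: p = 0.31575 + (+0.06967) = 0.38542
t = 6: p = 0.38542 + (+0.06775) = 0.45318
t = 8: p = 0.45318 + (+0.05989) = 0.51306
t = 10: p = 0.51306 + (+0.04802) = 0.56108
t = 12: p = 0.56108 + (+0.03516) = 0.59624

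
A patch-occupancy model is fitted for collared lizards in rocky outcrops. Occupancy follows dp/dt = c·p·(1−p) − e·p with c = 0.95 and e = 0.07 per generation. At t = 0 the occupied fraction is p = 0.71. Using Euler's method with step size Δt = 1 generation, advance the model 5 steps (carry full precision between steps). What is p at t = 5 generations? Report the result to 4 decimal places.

0.9263

Update rule: p ← p + [c·p·(1−p) − e·p]·Δt with Δt = 1.
  1  |  dp/dt·Δt = +0.145905  |  p_1 = 0.855905
  2  |  dp/dt·Δt = +0.057252  |  p_2 = 0.913157
  3  |  dp/dt·Δt = +0.011415  |  p_3 = 0.924572
  4  |  dp/dt·Δt = +0.001531  |  p_4 = 0.926104
  5  |  dp/dt·Δt = +0.000187  |  p_5 = 0.926290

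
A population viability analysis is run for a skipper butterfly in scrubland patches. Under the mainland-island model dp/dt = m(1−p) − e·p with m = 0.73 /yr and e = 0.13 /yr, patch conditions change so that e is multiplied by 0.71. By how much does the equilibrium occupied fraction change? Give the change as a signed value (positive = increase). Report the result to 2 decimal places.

Before: p* = 0.73/(0.73+0.13) = 0.8488.
After: m = 0.73, e = 0.0923; p* = 0.73/0.8223 = 0.8878.
Δp* = 0.8878 − 0.8488 = +0.0389.

0.04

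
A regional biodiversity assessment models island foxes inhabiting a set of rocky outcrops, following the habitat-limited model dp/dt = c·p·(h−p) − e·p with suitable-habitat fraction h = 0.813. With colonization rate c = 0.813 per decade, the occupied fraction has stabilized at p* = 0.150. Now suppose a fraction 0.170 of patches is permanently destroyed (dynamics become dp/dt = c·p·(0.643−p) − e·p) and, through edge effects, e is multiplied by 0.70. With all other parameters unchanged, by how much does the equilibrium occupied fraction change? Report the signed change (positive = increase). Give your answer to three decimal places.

Balance c(h−p*) = e gives e = 0.813×(0.813 − 0.15000) = 0.53902.
New p* = 0.643 − e/c = 0.643 − 0.37731/0.81300 = 0.17890.
Δp* = 0.17890 − 0.15000 = +0.02890.

0.029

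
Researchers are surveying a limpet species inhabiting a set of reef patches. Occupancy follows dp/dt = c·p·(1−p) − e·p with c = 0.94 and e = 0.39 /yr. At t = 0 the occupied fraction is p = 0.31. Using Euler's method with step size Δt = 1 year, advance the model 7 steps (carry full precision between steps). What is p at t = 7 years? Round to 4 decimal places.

Update rule: p ← p + [c·p·(1−p) − e·p]·Δt with Δt = 1.
  1  |  dp/dt·Δt = +0.080166  |  p_1 = 0.390166
  2  |  dp/dt·Δt = +0.071496  |  p_2 = 0.461662
  3  |  dp/dt·Δt = +0.053570  |  p_3 = 0.515232
  4  |  dp/dt·Δt = +0.033841  |  p_4 = 0.549073
  5  |  dp/dt·Δt = +0.018598  |  p_5 = 0.567671
  6  |  dp/dt·Δt = +0.009304  |  p_6 = 0.576975
  7  |  dp/dt·Δt = +0.004410  |  p_7 = 0.581385

0.5814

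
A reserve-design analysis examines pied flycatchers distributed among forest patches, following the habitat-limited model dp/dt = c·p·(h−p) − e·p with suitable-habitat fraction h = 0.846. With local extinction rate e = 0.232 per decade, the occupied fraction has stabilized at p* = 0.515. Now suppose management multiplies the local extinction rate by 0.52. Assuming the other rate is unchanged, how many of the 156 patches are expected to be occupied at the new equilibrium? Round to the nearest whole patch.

Balance c(h−p*) = e gives c = e/(0.846 − 0.51500) = 0.232/0.33100 = 0.70091.
New p* = 0.846 − e/c = 0.846 − 0.12064/0.70091 = 0.67388.
Expected occupied = 156 × 0.67388 = 105.13 ≈ 105.

105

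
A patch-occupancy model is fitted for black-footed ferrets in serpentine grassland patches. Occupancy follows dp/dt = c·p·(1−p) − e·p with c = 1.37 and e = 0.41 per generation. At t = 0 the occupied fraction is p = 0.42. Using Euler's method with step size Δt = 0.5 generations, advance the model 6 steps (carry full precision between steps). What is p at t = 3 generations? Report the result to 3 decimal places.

0.687

Update rule: p ← p + [c·p·(1−p) − e·p]·Δt with Δt = 0.5.
step 1: Δp = +0.08077, p = 0.50077
step 2: Δp = +0.06859, p = 0.56936
step 3: Δp = +0.05124, p = 0.62059
step 4: Δp = +0.03407, p = 0.65466
step 5: Δp = +0.02066, p = 0.67532
step 6: Δp = +0.01175, p = 0.68707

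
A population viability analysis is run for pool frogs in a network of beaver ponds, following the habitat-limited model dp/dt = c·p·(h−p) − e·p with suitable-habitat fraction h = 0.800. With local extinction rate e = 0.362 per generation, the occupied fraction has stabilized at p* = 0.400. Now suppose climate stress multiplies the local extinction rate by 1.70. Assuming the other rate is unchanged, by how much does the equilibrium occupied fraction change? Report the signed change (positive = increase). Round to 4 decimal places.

Balance c(h−p*) = e gives c = e/(0.8 − 0.40000) = 0.362/0.40000 = 0.90500.
New p* = 0.8 − e/c = 0.8 − 0.61540/0.90500 = 0.12000.
Δp* = 0.12000 − 0.40000 = -0.28000.

-0.2800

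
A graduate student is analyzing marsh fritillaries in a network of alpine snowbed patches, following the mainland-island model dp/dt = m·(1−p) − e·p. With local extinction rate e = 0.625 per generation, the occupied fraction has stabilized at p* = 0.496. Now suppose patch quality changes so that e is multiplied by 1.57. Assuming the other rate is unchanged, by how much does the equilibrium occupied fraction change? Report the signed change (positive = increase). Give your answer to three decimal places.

Balance m(1−p*) = e·p* gives m = e·p*/(1−p*) = 0.625×0.49600/0.50400 = 0.61508.
New p* = m/(m+e) = 0.61508/(0.61508+0.98125) = 0.38531.
Δp* = 0.38531 − 0.49600 = -0.11069.

-0.111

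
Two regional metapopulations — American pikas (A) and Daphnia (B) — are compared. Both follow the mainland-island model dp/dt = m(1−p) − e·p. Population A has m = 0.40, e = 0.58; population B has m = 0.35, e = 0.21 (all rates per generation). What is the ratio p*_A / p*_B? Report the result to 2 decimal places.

0.65

A: p*_A = m/(m+e) = 0.40/0.9800 = 0.4082.
B: p*_B = 0.35/0.5600 = 0.6250.
p*_A / p*_B = 0.4082/0.6250 = 0.6531.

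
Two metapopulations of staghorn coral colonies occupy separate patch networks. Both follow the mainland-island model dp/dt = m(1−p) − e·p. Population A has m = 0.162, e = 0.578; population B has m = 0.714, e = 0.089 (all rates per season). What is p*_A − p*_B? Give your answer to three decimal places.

-0.670

A: p*_A = m/(m+e) = 0.162/0.7400 = 0.2189.
B: p*_B = 0.714/0.8030 = 0.8892.
p*_A − p*_B = 0.2189 − 0.8892 = -0.6702.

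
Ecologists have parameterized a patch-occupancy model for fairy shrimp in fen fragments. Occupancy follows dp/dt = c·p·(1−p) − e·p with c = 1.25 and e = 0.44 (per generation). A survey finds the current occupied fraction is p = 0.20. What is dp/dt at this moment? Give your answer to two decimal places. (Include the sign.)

0.11

Colonization term: c·p·(1−p) = 1.25×0.20×0.8000 = 0.20000.
Extinction term: e·p = 0.08800.
dp/dt = 0.20000 − 0.08800 = 0.11200.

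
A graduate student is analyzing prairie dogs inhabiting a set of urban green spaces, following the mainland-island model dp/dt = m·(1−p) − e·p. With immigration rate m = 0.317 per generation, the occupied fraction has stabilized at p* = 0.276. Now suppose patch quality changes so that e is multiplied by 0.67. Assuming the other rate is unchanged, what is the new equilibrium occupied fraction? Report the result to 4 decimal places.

0.3626

Balance m(1−p*) = e·p* gives e = m(1−p*)/p* = 0.317×0.72400/0.27600 = 0.83155.
New p* = m/(m+e) = 0.31700/(0.31700+0.55714) = 0.36264.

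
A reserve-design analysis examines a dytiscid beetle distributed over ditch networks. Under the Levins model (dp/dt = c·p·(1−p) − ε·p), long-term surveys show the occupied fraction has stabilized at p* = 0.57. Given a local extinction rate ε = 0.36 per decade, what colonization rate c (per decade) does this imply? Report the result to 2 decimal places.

At equilibrium c(1−p*) = ε, so c = ε/(1−p*).
c = 0.36/(1 − 0.57) = 0.36/0.4300 = 0.8372.

0.84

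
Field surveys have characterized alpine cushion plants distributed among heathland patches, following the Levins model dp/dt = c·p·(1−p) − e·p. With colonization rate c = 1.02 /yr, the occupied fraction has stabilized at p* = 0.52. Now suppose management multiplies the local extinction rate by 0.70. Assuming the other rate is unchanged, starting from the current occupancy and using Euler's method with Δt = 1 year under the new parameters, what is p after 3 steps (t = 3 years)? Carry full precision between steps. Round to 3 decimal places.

0.655

Balance c(1−p*) = e gives e = 1.02×(1 − 0.52000) = 0.48960.
Starting from p₀ = 0.52000; update p ← p + (dp/dt)·Δt with the new parameters.
  1  |  dp/dt·Δt = +0.076378  |  p_1 = 0.596378
  2  |  dp/dt·Δt = +0.041135  |  p_2 = 0.637513
  3  |  dp/dt·Δt = +0.017224  |  p_3 = 0.654736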